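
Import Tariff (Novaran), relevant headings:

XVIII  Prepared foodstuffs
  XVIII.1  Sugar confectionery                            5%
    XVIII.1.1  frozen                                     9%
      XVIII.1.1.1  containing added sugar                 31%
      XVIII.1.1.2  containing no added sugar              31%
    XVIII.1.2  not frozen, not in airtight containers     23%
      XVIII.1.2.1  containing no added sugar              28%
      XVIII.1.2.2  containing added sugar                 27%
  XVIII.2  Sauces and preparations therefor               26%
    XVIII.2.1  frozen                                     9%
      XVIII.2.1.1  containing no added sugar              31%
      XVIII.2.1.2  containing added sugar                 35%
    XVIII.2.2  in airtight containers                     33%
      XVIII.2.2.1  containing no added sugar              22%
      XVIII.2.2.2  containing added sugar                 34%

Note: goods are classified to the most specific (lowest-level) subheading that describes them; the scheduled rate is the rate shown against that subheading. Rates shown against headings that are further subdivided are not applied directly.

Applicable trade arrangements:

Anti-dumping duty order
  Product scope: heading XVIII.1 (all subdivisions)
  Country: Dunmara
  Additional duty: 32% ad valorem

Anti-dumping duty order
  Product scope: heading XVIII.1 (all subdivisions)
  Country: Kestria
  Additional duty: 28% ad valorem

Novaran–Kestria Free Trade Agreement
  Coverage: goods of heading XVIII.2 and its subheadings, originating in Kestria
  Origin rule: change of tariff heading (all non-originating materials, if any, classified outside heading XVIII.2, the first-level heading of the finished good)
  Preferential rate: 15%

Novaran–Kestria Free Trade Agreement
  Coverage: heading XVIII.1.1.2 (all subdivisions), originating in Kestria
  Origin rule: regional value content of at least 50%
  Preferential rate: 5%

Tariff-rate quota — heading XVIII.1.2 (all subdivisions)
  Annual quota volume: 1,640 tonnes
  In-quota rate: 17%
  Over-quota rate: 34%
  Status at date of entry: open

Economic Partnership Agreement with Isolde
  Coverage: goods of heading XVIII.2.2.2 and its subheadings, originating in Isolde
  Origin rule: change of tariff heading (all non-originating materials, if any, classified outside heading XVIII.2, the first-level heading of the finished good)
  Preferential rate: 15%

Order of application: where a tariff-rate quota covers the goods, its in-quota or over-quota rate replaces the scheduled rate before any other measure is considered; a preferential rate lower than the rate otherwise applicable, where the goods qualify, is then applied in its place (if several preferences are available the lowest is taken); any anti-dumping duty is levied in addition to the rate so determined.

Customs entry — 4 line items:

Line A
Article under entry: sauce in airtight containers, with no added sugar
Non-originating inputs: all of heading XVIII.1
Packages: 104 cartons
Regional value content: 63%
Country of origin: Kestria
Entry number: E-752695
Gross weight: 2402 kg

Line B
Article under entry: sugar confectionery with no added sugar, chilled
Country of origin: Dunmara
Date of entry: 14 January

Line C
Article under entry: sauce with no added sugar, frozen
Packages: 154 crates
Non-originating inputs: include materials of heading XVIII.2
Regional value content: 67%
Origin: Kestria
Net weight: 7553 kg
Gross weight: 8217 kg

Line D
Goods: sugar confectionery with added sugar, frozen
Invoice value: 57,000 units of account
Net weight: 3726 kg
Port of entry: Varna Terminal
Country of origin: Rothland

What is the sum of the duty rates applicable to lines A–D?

126%

Line A: sauce → XVIII.2; in airtight containers → XVIII.2.2; with no added sugar → XVIII.2.2.1. Scheduled 22%. Kestria agreement on XVIII.2: CTH met → 15% available; Kestria agreement on XVIII.1.1.2: XVIII.2.2.1 not covered; preferential 15%. → 15%.
Line B: sugar confectionery → XVIII.1; chilled → XVIII.1.2; with no added sugar → XVIII.1.2.1. Scheduled 28%. quota on XVIII.1.2 open → in-quota 17%; anti-dumping (Dunmara, XVIII.1): +32%; total 17% + 32% = 49%. → 49%.
Line C: sauce → XVIII.2; frozen → XVIII.2.1; with no added sugar → XVIII.2.1.1. Scheduled 31%. Kestria agreement on XVIII.2: CTH not met; Kestria agreement on XVIII.1.1.2: XVIII.2.1.1 not covered. → 31%.
Line D: sugar confectionery → XVIII.1; frozen → XVIII.1.1; with added sugar → XVIII.1.1.1. Scheduled 31%. No special measure applies. → 31%.
Sum: 15% + 49% + 31% + 31% = 126%.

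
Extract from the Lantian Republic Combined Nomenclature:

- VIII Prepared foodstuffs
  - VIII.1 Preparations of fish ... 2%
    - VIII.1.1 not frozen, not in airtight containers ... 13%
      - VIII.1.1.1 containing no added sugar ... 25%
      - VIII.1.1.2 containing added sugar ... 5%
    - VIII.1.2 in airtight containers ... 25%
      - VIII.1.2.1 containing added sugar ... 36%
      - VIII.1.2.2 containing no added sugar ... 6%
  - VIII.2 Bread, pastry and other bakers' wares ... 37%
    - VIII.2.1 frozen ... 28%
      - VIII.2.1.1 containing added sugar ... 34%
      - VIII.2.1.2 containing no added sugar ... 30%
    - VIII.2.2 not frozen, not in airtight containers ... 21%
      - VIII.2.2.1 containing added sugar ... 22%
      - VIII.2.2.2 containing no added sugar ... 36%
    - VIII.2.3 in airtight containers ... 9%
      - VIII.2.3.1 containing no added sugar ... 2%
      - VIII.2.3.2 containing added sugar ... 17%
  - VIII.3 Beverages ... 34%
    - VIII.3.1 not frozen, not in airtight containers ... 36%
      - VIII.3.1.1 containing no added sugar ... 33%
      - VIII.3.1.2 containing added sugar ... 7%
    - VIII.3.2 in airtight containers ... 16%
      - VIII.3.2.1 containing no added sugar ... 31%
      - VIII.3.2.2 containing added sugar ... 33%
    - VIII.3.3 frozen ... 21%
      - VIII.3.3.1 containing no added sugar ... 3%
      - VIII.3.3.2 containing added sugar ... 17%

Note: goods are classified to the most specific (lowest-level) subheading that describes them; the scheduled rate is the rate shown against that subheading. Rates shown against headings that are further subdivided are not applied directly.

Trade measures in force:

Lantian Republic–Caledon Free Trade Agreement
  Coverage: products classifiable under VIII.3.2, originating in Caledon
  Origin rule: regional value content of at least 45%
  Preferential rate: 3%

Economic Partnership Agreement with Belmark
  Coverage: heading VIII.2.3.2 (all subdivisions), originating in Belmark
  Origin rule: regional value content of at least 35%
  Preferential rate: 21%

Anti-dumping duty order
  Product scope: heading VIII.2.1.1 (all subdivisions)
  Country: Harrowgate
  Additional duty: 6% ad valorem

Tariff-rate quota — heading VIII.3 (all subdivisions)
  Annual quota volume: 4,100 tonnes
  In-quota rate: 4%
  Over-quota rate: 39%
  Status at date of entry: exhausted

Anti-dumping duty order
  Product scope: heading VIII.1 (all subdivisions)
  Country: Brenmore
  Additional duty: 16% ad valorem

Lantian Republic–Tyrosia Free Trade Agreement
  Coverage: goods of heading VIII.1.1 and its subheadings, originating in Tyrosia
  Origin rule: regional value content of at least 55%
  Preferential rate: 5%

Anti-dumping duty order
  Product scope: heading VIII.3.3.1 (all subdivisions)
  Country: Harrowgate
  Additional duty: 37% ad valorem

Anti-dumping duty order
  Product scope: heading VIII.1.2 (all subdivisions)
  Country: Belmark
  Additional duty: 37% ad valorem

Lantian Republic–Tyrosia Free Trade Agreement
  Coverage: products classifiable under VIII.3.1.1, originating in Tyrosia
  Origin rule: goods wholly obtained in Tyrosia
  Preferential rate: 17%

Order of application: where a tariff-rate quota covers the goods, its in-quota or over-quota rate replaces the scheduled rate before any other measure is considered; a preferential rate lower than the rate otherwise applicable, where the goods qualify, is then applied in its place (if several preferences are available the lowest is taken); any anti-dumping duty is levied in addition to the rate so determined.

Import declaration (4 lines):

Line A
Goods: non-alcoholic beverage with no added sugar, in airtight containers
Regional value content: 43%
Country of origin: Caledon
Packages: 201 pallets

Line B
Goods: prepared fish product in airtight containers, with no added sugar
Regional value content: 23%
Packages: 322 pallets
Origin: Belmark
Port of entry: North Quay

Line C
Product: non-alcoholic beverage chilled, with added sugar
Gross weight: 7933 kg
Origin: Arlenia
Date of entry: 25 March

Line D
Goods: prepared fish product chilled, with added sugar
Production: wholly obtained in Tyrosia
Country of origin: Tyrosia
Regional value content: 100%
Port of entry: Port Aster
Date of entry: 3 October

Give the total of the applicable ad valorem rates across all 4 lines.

126%

Line A: non-alcoholic beverage → VIII.3; in airtight containers → VIII.3.2; with no added sugar → VIII.3.2.1. Scheduled 31%. quota on VIII.3 exhausted → over-quota 39%; Caledon agreement on VIII.3.2: RVC < 45%. → 39%.
Line B: prepared fish product → VIII.1; in airtight containers → VIII.1.2; with no added sugar → VIII.1.2.2. Scheduled 6%. Belmark agreement on VIII.2.3.2: VIII.1.2.2 not covered; anti-dumping (Belmark, VIII.1.2): +37%; total 6% + 37% = 43%. → 43%.
Line C: non-alcoholic beverage → VIII.3; chilled → VIII.3.1; with added sugar → VIII.3.1.2. Scheduled 7%. quota on VIII.3 exhausted → over-quota 39%. → 39%.
Line D: prepared fish product → VIII.1; chilled → VIII.1.1; with added sugar → VIII.1.1.2. Scheduled 5%. Tyrosia agreement on VIII.1.1: RVC ≥ 55% → 5% available; Tyrosia agreement on VIII.3.1.1: VIII.1.1.2 not covered; preference 5% not lower than 5% → no reduction. → 5%.
Sum: 39% + 43% + 39% + 5% = 126%.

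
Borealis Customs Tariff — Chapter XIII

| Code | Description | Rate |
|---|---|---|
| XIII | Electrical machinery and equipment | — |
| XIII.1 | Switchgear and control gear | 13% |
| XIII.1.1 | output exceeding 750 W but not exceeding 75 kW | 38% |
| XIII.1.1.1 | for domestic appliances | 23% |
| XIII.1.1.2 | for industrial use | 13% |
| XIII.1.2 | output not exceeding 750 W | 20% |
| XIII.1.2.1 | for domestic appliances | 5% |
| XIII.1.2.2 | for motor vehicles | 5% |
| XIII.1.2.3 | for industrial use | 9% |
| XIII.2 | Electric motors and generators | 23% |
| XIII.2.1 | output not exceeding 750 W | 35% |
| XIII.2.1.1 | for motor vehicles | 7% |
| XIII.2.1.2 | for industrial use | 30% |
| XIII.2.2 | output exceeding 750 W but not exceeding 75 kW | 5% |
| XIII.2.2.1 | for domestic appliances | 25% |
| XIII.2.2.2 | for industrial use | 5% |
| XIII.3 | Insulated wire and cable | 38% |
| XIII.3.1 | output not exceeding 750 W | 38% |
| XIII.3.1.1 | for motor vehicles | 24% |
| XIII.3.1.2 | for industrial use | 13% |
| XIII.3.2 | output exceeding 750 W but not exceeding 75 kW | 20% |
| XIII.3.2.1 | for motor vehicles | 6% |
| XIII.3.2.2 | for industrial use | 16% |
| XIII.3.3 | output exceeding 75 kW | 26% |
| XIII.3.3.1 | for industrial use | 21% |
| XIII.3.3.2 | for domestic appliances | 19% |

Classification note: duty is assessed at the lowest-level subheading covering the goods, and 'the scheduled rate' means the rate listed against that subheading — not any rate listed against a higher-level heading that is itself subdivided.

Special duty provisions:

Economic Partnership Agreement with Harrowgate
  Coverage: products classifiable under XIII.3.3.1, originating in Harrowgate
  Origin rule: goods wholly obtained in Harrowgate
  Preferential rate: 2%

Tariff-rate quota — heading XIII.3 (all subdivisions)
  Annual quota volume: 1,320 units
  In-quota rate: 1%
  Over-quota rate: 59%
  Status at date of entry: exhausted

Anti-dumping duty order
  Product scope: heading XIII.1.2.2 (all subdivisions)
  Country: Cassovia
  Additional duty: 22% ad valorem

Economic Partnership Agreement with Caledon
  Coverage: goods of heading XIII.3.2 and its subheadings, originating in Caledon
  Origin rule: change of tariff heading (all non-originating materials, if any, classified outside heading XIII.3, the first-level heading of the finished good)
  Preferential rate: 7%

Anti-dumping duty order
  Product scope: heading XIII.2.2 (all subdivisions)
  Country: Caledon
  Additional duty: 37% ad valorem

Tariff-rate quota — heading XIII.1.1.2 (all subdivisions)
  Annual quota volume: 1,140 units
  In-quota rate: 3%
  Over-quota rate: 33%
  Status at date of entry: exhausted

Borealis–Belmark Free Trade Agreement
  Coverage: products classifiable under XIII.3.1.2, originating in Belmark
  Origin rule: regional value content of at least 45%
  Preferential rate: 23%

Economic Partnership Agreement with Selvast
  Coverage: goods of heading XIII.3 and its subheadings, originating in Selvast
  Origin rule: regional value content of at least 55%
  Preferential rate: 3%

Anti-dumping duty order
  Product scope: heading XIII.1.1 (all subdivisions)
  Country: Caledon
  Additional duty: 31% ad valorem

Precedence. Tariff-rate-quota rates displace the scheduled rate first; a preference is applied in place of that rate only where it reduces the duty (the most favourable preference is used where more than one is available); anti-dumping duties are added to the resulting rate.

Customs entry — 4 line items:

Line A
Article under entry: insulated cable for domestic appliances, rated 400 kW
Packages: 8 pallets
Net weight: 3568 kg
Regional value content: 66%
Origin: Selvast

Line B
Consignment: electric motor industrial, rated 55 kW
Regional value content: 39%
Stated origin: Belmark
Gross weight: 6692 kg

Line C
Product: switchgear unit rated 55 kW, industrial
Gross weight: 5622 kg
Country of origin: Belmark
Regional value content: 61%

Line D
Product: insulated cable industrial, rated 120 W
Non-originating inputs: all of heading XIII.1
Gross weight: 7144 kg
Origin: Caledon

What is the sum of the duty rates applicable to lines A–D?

Line A: insulated cable → XIII.3; rated 400 kW → XIII.3.3; for domestic appliances → XIII.3.3.2. Scheduled 19%. quota on XIII.3 exhausted → over-quota 59%; Selvast agreement on XIII.3: RVC ≥ 55% → 3% available; preferential 3%. → 3%.
Line B: electric motor → XIII.2; rated 55 kW → XIII.2.2; industrial → XIII.2.2.2. Scheduled 5%. Belmark agreement on XIII.3.1.2: XIII.2.2.2 not covered. → 5%.
Line C: switchgear unit → XIII.1; rated 55 kW → XIII.1.1; industrial → XIII.1.1.2. Scheduled 13%. quota on XIII.1.1.2 exhausted → over-quota 33%; Belmark agreement on XIII.3.1.2: XIII.1.1.2 not covered. → 33%.
Line D: insulated cable → XIII.3; rated 120 W → XIII.3.1; industrial → XIII.3.1.2. Scheduled 13%. quota on XIII.3 exhausted → over-quota 59%; Caledon agreement on XIII.3.2: XIII.3.1.2 not covered. → 59%.
Sum: 3% + 5% + 33% + 59% = 100%.

100%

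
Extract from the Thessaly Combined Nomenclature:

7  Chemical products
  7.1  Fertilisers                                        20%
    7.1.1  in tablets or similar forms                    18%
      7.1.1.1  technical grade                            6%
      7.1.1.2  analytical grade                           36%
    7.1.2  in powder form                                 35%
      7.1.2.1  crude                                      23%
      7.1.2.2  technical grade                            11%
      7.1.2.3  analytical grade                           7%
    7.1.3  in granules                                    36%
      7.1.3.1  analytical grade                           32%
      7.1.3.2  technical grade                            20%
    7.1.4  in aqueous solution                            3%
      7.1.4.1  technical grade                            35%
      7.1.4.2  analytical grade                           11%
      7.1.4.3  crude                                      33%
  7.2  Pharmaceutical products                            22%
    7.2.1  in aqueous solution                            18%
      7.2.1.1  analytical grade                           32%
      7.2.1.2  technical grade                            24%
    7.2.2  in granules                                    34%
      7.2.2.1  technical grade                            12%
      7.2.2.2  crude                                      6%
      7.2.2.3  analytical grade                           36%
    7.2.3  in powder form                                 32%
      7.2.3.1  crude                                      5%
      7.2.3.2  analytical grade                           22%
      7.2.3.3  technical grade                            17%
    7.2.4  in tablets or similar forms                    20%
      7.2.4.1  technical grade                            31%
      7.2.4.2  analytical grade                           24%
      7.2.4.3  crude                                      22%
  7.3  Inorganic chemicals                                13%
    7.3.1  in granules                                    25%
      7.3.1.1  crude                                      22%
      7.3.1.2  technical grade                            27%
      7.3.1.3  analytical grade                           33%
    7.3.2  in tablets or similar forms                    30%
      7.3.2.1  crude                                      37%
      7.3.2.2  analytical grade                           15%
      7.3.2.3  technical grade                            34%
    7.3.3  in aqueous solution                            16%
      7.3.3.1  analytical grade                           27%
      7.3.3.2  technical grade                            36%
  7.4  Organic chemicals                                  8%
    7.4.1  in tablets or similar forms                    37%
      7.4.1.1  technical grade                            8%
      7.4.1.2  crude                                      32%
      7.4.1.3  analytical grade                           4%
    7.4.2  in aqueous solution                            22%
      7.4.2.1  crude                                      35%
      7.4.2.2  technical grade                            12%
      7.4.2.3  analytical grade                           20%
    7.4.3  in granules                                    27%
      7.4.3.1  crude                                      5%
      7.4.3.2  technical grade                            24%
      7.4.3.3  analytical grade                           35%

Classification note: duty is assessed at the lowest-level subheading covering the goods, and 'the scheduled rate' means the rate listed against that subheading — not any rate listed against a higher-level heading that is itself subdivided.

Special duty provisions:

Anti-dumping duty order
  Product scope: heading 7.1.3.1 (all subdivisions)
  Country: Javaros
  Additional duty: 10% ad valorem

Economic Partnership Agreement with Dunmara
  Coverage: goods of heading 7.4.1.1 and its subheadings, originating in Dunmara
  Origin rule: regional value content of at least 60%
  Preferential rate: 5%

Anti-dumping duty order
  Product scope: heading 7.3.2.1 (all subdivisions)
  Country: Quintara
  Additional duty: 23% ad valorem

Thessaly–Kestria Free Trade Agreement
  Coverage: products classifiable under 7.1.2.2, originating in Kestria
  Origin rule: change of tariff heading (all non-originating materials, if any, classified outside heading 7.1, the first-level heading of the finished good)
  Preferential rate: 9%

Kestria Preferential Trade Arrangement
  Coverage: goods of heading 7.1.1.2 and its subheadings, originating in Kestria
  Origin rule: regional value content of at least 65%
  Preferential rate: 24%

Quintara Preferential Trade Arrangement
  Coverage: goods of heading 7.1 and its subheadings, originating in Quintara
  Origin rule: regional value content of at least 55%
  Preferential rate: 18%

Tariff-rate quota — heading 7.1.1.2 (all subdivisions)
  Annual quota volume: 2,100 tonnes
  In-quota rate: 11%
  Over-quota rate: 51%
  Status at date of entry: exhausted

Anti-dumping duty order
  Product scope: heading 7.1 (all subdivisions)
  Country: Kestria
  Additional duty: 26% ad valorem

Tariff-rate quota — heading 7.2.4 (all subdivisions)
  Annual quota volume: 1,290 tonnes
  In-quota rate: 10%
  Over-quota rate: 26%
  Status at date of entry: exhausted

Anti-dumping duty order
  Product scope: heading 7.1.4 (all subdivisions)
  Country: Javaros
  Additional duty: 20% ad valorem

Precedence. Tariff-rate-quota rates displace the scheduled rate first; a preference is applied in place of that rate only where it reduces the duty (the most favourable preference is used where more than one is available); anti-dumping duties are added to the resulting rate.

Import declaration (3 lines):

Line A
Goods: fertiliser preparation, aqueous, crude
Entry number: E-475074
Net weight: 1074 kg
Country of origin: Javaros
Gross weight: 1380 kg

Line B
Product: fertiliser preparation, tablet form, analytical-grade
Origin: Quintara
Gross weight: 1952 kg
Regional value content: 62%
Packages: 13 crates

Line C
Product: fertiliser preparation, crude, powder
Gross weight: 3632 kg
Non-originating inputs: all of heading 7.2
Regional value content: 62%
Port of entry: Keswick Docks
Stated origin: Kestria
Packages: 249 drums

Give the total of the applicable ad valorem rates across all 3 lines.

120%

Line A: fertiliser → 7.1; aqueous → 7.1.4; crude → 7.1.4.3. Scheduled 33%. anti-dumping (Javaros, 7.1.4): +20%; total 33% + 20% = 53%. → 53%.
Line B: fertiliser → 7.1; tablet form → 7.1.1; analytical-grade → 7.1.1.2. Scheduled 36%. quota on 7.1.1.2 exhausted → over-quota 51%; Quintara agreement on 7.1: RVC ≥ 55% → 18% available; preferential 18%. → 18%.
Line C: fertiliser → 7.1; powder → 7.1.2; crude → 7.1.2.1. Scheduled 23%. Kestria agreement on 7.1.2.2: 7.1.2.1 not covered; Kestria agreement on 7.1.1.2: 7.1.2.1 not covered; anti-dumping (Kestria, 7.1): +26%; total 23% + 26% = 49%. → 49%.
Sum: 53% + 18% + 49% = 120%.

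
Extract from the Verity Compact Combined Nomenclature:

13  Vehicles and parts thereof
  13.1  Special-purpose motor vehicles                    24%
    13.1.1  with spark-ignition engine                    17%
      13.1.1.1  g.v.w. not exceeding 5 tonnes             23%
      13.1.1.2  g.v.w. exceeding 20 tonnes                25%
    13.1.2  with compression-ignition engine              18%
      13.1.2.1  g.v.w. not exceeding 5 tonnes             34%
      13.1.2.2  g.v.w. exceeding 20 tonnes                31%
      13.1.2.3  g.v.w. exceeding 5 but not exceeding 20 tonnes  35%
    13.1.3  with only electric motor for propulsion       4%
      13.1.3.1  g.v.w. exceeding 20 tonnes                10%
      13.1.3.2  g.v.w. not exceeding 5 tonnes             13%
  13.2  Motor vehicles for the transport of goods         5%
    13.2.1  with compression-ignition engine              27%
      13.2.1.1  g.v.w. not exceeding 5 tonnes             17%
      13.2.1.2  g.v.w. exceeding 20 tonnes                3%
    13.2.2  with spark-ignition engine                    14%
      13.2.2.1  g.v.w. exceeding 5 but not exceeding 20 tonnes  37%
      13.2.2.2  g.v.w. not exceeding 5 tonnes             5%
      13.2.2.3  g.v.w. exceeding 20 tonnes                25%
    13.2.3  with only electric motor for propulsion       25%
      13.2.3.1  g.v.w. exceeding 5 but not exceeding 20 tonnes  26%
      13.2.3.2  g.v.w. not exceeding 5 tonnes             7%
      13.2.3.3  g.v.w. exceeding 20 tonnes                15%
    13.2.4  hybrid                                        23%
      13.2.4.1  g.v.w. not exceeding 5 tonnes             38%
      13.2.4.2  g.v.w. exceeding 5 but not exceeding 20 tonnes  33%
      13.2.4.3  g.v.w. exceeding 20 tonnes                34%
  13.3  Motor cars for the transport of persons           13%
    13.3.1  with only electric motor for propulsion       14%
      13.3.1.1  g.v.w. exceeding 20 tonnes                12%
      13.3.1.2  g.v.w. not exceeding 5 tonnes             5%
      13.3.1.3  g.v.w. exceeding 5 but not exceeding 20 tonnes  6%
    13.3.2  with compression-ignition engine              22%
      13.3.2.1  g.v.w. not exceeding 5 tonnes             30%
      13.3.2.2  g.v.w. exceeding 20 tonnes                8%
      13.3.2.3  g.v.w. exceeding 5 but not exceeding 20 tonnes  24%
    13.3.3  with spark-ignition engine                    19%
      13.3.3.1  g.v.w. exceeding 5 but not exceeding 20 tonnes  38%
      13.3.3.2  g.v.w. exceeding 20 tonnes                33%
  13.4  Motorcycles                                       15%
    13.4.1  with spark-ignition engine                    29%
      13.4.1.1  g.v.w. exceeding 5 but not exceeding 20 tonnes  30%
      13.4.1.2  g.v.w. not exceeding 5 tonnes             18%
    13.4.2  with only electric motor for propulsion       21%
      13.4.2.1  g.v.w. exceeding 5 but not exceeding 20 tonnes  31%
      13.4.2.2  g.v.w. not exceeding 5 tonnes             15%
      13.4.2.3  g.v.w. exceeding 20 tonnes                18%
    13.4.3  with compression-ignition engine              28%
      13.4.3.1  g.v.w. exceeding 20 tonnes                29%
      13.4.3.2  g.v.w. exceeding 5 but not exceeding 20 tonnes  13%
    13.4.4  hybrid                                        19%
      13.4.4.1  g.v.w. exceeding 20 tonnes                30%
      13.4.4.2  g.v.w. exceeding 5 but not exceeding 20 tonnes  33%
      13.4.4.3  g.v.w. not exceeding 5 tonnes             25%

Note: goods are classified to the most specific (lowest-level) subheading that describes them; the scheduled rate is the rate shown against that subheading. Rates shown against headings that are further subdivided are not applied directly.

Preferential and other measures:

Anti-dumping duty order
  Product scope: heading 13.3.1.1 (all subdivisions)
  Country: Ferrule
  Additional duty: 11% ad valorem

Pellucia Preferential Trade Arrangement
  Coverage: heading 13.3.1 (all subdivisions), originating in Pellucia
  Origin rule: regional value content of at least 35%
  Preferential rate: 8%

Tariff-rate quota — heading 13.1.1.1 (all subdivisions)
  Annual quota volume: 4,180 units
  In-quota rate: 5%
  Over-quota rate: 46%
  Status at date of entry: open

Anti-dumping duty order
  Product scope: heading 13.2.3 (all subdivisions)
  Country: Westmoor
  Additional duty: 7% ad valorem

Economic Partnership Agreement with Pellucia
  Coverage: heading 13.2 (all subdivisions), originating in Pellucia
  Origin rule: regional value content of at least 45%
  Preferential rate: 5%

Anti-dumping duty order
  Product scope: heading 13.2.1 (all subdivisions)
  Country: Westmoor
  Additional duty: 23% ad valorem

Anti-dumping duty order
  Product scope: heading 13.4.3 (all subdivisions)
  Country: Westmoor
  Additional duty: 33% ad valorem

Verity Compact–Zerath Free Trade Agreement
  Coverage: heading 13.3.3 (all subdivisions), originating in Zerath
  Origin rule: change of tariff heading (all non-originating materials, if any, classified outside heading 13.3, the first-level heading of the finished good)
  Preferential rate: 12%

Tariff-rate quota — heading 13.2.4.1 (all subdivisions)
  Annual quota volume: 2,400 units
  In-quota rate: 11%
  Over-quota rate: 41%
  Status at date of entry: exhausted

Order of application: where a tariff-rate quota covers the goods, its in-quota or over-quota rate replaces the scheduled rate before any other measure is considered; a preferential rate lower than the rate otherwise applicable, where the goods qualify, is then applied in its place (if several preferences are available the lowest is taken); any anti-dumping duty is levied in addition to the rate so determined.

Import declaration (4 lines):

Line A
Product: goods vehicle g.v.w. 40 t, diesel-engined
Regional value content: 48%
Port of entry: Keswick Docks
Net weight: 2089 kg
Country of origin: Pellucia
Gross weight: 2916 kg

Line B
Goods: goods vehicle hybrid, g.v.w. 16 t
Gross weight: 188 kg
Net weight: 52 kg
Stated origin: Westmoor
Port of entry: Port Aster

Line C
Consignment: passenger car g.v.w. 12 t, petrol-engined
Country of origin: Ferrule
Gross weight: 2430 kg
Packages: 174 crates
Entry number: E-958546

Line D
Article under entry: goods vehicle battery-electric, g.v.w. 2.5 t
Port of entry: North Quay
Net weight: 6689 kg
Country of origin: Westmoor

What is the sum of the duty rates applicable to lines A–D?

Line A: goods vehicle → 13.2; diesel-engined → 13.2.1; g.v.w. 40 t → 13.2.1.2. Scheduled 3%. Pellucia agreement on 13.3.1: 13.2.1.2 not covered; Pellucia agreement on 13.2: RVC ≥ 45% → 5% available; preference 5% not lower than 3% → no reduction. → 3%.
Line B: goods vehicle → 13.2; hybrid → 13.2.4; g.v.w. 16 t → 13.2.4.2. Scheduled 33%. No special measure applies. → 33%.
Line C: passenger car → 13.3; petrol-engined → 13.3.3; g.v.w. 12 t → 13.3.3.1. Scheduled 38%. No special measure applies. → 38%.
Line D: goods vehicle → 13.2; battery-electric → 13.2.3; g.v.w. 2.5 t → 13.2.3.2. Scheduled 7%. anti-dumping (Westmoor, 13.2.3): +7%; total 7% + 7% = 14%. → 14%.
Sum: 3% + 33% + 38% + 14% = 88%.

88%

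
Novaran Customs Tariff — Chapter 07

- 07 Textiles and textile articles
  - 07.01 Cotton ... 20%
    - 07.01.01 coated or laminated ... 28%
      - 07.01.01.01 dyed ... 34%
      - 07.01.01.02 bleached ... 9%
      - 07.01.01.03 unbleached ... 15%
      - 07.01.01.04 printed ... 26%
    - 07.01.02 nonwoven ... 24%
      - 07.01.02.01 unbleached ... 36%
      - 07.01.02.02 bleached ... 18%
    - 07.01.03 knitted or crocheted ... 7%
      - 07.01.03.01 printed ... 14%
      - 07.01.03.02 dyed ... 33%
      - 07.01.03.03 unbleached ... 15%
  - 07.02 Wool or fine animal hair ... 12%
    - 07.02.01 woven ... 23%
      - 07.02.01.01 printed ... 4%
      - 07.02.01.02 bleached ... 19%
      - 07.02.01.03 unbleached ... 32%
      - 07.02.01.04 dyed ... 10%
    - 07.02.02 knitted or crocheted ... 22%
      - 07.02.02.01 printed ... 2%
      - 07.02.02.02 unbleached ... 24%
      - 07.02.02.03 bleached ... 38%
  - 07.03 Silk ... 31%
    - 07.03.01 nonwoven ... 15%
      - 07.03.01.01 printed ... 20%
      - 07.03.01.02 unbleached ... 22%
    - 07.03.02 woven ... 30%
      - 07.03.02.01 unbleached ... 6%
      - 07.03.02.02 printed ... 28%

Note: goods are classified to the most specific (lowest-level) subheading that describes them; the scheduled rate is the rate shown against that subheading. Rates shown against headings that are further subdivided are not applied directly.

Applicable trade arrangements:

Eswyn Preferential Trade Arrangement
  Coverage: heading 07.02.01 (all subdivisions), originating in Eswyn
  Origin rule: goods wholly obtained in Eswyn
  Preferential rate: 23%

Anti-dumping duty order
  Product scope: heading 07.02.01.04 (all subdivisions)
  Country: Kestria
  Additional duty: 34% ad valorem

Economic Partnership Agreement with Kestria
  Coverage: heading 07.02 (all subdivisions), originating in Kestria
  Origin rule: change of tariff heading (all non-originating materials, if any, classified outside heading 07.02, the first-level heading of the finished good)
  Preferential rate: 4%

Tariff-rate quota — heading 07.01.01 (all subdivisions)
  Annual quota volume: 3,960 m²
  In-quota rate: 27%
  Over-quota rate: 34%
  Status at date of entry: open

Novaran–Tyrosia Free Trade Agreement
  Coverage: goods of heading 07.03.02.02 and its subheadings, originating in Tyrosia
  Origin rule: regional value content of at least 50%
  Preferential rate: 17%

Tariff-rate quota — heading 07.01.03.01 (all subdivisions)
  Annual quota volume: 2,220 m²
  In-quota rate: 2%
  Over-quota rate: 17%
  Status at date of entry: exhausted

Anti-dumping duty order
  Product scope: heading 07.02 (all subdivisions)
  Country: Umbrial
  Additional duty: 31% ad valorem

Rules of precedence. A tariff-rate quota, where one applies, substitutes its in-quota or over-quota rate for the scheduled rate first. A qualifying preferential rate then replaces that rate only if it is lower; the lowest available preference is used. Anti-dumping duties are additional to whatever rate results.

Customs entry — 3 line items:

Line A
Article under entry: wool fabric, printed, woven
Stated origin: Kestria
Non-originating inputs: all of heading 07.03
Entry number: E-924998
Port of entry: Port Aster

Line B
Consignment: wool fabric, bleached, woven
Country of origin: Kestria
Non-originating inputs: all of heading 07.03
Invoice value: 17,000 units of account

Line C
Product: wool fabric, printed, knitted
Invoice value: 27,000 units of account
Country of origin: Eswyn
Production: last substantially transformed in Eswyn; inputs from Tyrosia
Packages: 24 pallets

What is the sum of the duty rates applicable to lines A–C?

Line A: wool → 07.02; woven → 07.02.01; printed → 07.02.01.01. Scheduled 4%. Kestria agreement on 07.02: CTH met → 4% available; preference 4% not lower than 4% → no reduction. → 4%.
Line B: wool → 07.02; woven → 07.02.01; bleached → 07.02.01.02. Scheduled 19%. Kestria agreement on 07.02: CTH met → 4% available; preferential 4%. → 4%.
Line C: wool → 07.02; knitted → 07.02.02; printed → 07.02.02.01. Scheduled 2%. Eswyn agreement on 07.02.01: 07.02.02.01 not covered. → 2%.
Sum: 4% + 4% + 2% = 10%.

10%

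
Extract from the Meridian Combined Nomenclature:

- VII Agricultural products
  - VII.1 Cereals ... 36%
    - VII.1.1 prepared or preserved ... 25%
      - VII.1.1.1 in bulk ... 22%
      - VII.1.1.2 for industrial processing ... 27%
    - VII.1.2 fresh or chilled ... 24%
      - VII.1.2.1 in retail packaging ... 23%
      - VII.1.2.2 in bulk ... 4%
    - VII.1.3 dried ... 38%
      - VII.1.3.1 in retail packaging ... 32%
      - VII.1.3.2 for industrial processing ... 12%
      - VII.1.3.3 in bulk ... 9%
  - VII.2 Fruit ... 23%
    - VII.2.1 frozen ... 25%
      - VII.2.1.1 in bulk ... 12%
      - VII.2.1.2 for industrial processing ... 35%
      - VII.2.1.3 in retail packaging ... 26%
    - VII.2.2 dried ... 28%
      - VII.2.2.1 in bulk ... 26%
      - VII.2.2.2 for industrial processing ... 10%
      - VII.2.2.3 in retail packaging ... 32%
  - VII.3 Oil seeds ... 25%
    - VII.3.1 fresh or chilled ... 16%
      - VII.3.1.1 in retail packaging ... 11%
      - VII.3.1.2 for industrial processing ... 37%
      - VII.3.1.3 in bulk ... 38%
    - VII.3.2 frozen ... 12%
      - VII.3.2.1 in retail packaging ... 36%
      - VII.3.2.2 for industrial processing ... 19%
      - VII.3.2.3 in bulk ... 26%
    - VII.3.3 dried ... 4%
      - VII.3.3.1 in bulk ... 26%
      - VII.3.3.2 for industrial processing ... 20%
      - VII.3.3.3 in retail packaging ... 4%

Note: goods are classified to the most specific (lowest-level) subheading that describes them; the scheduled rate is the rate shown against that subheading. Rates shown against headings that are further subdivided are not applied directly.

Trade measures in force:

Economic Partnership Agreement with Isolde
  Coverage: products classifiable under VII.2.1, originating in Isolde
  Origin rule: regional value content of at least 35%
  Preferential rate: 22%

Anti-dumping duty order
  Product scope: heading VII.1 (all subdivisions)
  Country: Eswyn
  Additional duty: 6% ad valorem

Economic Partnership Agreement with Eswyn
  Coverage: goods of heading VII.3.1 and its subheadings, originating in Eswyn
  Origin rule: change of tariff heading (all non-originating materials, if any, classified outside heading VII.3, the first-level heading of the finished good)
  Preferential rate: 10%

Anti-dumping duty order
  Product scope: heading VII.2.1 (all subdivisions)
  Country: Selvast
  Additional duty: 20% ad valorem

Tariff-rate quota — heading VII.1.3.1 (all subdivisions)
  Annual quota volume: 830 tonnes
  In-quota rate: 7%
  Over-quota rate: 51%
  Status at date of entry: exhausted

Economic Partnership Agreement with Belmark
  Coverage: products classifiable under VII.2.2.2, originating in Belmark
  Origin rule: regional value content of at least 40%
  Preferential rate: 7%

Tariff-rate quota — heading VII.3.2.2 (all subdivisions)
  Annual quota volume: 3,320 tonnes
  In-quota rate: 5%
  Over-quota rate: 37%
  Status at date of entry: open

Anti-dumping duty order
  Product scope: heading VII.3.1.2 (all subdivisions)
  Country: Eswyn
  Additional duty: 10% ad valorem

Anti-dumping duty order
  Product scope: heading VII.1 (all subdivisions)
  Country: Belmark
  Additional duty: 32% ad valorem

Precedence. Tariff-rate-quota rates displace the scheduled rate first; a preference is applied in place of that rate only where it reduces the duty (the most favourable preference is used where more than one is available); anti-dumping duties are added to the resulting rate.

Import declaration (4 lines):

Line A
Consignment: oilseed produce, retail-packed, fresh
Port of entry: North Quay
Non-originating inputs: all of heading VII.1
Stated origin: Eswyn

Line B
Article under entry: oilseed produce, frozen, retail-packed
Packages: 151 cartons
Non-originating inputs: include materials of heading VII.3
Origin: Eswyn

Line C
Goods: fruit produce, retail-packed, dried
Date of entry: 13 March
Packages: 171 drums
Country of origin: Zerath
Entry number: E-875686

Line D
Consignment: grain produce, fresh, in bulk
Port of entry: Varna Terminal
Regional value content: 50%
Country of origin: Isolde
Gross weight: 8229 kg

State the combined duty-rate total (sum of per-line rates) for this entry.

82%

Line A: oilseed → VII.3; fresh → VII.3.1; retail-packed → VII.3.1.1. Scheduled 11%. Eswyn agreement on VII.3.1: CTH met → 10% available; preferential 10%. → 10%.
Line B: oilseed → VII.3; frozen → VII.3.2; retail-packed → VII.3.2.1. Scheduled 36%. Eswyn agreement on VII.3.1: VII.3.2.1 not covered. → 36%.
Line C: fruit → VII.2; dried → VII.2.2; retail-packed → VII.2.2.3. Scheduled 32%. No special measure applies. → 32%.
Line D: grain → VII.1; fresh → VII.1.2; in bulk → VII.1.2.2. Scheduled 4%. Isolde agreement on VII.2.1: VII.1.2.2 not covered. → 4%.
Sum: 10% + 36% + 32% + 4% = 82%.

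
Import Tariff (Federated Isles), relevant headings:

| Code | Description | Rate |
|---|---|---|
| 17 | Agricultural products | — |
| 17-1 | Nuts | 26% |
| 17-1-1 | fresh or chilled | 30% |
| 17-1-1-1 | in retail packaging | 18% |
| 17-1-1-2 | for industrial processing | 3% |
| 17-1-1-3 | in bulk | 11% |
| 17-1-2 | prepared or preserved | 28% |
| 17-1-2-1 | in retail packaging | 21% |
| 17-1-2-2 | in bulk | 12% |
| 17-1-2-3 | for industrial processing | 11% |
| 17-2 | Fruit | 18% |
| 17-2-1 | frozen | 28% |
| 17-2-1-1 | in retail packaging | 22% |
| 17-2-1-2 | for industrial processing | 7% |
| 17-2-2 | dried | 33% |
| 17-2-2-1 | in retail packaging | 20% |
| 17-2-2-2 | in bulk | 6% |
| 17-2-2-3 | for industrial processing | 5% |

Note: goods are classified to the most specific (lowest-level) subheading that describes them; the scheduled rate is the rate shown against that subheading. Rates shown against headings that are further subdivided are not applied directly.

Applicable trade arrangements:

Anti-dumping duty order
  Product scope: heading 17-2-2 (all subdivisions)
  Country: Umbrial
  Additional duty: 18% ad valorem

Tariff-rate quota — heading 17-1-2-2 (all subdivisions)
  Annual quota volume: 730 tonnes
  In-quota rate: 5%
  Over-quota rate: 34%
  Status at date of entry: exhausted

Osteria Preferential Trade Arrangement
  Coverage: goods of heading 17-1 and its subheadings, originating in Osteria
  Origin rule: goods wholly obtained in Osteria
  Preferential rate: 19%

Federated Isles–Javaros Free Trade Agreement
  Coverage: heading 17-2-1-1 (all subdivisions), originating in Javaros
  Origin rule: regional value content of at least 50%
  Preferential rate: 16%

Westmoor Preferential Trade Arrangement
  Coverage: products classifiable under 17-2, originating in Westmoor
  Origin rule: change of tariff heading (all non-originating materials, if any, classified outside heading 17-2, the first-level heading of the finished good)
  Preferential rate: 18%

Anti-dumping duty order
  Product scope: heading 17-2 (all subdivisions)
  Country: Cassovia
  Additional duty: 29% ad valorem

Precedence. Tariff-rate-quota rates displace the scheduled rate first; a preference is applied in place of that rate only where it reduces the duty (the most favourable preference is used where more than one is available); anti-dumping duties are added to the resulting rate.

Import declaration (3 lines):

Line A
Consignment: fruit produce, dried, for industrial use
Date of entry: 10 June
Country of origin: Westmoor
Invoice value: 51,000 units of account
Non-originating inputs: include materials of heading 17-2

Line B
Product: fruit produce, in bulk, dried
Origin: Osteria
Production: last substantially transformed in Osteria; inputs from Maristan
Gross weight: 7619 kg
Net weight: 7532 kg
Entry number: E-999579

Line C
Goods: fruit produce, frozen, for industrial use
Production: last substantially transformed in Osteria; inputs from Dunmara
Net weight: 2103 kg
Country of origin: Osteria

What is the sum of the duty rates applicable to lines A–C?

Line A: fruit → 17-2; dried → 17-2-2; for industrial use → 17-2-2-3. Scheduled 5%. Westmoor agreement on 17-2: CTH not met. → 5%.
Line B: fruit → 17-2; dried → 17-2-2; in bulk → 17-2-2-2. Scheduled 6%. Osteria agreement on 17-1: 17-2-2-2 not covered. → 6%.
Line C: fruit → 17-2; frozen → 17-2-1; for industrial use → 17-2-1-2. Scheduled 7%. Osteria agreement on 17-1: 17-2-1-2 not covered. → 7%.
Sum: 5% + 6% + 7% = 18%.

18%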